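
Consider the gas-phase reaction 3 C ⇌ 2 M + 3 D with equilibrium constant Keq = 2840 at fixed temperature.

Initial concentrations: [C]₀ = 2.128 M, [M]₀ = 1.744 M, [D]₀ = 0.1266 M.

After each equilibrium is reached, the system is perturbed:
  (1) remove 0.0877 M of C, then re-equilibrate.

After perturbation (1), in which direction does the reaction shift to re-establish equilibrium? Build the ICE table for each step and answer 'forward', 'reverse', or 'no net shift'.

Q₀ = 6.4044e-04 vs Keq = 2840 ⇒ Q<K, forward
Step 1:
                    C           M           D
  init          2.128       1.744      0.1266
  Δ            -1.841       1.227       1.841
  eq           0.2871       2.971       1.967
  solve Keq expr → x = 0.6136; check Q = 2840
Then remove 0.0877 M of C.
Step 2:
                    C           M           D
  init         0.1994       2.971       1.967
  Δ           0.07386    -0.04924    -0.07386
  eq           0.2733       2.922       1.894
  solve Keq expr → x = -0.02462; check Q = 2840

Direction: reverse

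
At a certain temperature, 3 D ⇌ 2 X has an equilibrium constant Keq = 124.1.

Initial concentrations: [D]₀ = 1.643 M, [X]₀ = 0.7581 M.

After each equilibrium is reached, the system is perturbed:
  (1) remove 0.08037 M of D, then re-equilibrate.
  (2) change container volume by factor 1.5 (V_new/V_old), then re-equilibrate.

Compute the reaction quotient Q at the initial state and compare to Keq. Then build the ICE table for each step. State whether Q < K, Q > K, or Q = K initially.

Q₀ = 0.1296 vs Keq = 124.1 ⇒ Q<K, forward
Step 1:
                    D           X
  I             1.643      0.7581
  C            -1.361      0.9075
  E            0.2817       1.666
  solve Keq expr → x = 0.4538; check Q = 124.1
Then remove 0.08037 M of D.
Step 2:
                    D           X
  I            0.2013       1.666
  C           0.07472    -0.04982
  E            0.2761       1.616
  solve Keq expr → x = -0.02491; check Q = 124.1
Then change container volume by factor 1.5 (V_new/V_old).
Step 3:
                    D           X
  I             0.184       1.077
  C            0.0245    -0.01633
  E            0.2085       1.061
  solve Keq expr → x = -0.008166; check Q = 124.1

Q₀ = 0.1296; Q < K (proceeds forward)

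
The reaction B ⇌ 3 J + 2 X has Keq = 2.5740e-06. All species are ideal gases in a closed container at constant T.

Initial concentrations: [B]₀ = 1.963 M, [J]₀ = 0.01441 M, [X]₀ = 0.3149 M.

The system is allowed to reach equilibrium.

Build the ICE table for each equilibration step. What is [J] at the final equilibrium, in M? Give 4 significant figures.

[J]_eq = 0.03594 M

Q₀ = 1.5115e-07 vs Keq = 2.5740e-06 ⇒ Q<K, forward
Step 1:
                   B          J          X
  init         1.963    0.01441     0.3149
  Δ        -0.007178    0.02153    0.01436
  eq           1.956    0.03594     0.3293
  solve Keq expr → x = 0.007178; check Q = 2.5740e-06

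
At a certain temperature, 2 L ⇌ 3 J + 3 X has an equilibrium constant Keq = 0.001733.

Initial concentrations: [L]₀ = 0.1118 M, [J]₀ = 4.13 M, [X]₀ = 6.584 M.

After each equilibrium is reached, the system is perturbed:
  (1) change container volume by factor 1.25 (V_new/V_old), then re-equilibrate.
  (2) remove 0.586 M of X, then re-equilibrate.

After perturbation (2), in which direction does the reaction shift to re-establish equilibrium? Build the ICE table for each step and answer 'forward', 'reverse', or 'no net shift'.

Q₀ = 1.6086e+06 vs Keq = 0.001733 ⇒ Q>K, reverse
Step 1:
                    L           J           X
  Initial      0.1118        4.13       6.584
  Change        2.691      -4.036      -4.036
  Equil         2.803     0.09372       2.548
  solve Keq expr → x = -1.345; check Q = 0.001733
Then change container volume by factor 1.25 (V_new/V_old).
Step 2:
                    L           J           X
  Initial       2.242     0.07498       2.038
  Change     -0.01621     0.02431     0.02431
  Equil         2.226     0.09928       2.062
  solve Keq expr → x = 0.008103; check Q = 0.001733
Then remove 0.586 M of X.
Step 3:
                    L           J           X
  Initial       2.226     0.09928       1.476
  Change     -0.02348     0.03522     0.03522
  Equil         2.202      0.1345       1.512
  solve Keq expr → x = 0.01174; check Q = 0.001733

Direction: forward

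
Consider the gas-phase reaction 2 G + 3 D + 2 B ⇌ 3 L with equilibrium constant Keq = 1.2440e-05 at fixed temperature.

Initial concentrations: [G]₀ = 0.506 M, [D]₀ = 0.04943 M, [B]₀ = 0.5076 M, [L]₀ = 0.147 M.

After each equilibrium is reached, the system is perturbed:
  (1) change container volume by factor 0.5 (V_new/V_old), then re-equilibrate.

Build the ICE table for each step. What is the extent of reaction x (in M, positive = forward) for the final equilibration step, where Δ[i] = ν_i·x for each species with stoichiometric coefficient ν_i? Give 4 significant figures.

x = 0.002238 M

Q₀ = 398.7 vs Keq = 1.2440e-05 ⇒ Q>K, reverse
Step 1:
                  G         D         B         L
  I           0.506   0.04943    0.5076     0.147
  C         0.09647    0.1447   0.09647   -0.1447
  E          0.6025    0.1941    0.6041  0.002293
  solve Keq expr → x = -0.04824; check Q = 1.2440e-05
Then change container volume by factor 0.5 (V_new/V_old).
Step 2:
                  G         D         B         L
  I           1.205    0.3883     1.208  0.004586
  C       -0.004476 -0.006714 -0.004476  0.006714
  E             1.2    0.3816     1.204    0.0113
  solve Keq expr → x = 0.002238; check Q = 1.2440e-05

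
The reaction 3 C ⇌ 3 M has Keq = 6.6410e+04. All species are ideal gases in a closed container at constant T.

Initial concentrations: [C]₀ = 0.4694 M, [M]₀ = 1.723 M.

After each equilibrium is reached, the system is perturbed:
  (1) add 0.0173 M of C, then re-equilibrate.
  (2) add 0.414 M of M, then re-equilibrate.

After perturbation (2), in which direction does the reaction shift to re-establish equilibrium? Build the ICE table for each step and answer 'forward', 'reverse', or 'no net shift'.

Q₀ = 49.46 vs Keq = 6.6410e+04 ⇒ Q<K, forward
Step 1:
                   C          M
  Initial     0.4694      1.723
  Change     -0.4166     0.4166
  Equil      0.05283       2.14
  solve Keq expr → x = 0.1389; check Q = 6.6410e+04
Then add 0.0173 M of C.
Step 2:
                   C          M
  Initial    0.07013       2.14
  Change    -0.01688    0.01688
  Equil      0.05325      2.156
  solve Keq expr → x = 0.005628; check Q = 6.6410e+04
Then add 0.414 M of M.
Step 3:
                   C          M
  Initial    0.05325       2.57
  Change    0.009977  -0.009977
  Equil      0.06323       2.56
  solve Keq expr → x = -0.003326; check Q = 6.6410e+04

Direction: reverse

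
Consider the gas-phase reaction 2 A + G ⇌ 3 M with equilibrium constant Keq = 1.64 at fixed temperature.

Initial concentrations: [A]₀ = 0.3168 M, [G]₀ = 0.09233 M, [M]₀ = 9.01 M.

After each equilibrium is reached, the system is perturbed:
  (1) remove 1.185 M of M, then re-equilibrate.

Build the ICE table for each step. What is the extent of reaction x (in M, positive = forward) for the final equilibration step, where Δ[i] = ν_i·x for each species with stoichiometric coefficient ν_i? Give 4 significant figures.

Q₀ = 7.8933e+04 vs Keq = 1.64 ⇒ Q>K, reverse
Step 1:
                    A           G           M
  Initial      0.3168     0.09233        9.01
  Change        3.594       1.797      -5.391
  Equil         3.911       1.889       3.619
  solve Keq expr → x = -1.797; check Q = 1.64
Then remove 1.185 M of M.
Step 2:
                    A           G           M
  Initial       3.911       1.889       2.434
  Change      -0.4864     -0.2432      0.7296
  Equil         3.424       1.646       3.163
  solve Keq expr → x = 0.2432; check Q = 1.64

x = 0.2432 M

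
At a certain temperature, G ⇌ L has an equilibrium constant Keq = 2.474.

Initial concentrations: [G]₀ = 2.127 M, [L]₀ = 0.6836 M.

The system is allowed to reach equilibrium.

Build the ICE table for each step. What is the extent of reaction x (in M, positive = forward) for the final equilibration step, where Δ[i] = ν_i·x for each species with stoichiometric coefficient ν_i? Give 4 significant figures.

x = 1.318 M

Q₀ = 0.3214 vs Keq = 2.474 ⇒ Q<K, forward
Step 1:
                   G          L
  init         2.127     0.6836
  Δ           -1.318      1.318
  eq           0.809      2.002
  solve Keq expr → x = 1.318; check Q = 2.474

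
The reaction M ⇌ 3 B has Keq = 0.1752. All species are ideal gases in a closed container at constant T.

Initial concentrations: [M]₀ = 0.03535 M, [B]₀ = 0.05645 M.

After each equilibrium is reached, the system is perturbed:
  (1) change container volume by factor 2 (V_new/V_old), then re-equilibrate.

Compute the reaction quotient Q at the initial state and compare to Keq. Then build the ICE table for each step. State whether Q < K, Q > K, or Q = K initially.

Q₀ = 0.005089; Q < K (proceeds forward)

Q₀ = 0.005089 vs Keq = 0.1752 ⇒ Q<K, forward
Step 1:
                   M          B
  Initial    0.03535    0.05645
  Change    -0.02359    0.07078
  Equil      0.01176     0.1272
  solve Keq expr → x = 0.02359; check Q = 0.1752
Then change container volume by factor 2 (V_new/V_old).
Step 2:
                   M          B
  Initial   0.005878    0.06362
  Change   -0.003542    0.01063
  Equil     0.002336    0.07424
  solve Keq expr → x = 0.003542; check Q = 0.1752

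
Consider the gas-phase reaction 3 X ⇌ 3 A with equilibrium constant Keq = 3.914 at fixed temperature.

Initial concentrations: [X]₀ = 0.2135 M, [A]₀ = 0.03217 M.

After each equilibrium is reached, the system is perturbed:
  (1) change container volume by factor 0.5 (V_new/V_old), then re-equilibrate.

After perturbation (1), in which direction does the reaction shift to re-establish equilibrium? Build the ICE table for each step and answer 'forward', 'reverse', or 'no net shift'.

Q₀ = 0.003421 vs Keq = 3.914 ⇒ Q<K, forward
Step 1:
                  X         A
  Initial    0.2135   0.03217
  Change    -0.1181    0.1181
  Equil     0.09537    0.1503
  solve Keq expr → x = 0.03938; check Q = 3.914
Then change container volume by factor 0.5 (V_new/V_old).
Step 2:
                  X         A
  Initial    0.1907    0.3006
  Change          0         0
  Equil      0.1907    0.3006
  solve Keq expr → x = 0; check Q = 3.914

Direction: no net shift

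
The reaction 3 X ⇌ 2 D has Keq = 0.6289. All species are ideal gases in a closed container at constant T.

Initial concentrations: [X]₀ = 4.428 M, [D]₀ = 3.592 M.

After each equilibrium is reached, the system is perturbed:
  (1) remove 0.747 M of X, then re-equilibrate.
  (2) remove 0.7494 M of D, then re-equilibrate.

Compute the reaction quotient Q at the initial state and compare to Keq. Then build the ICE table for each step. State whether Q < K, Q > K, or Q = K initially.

Q₀ = 0.1486 vs Keq = 0.6289 ⇒ Q<K, forward
Step 1:
                   X          D
  init         4.428      3.592
  Δ           -1.274     0.8495
  eq           3.154      4.442
  solve Keq expr → x = 0.4248; check Q = 0.6289
Then remove 0.747 M of X.
Step 2:
                   X          D
  init         2.407      4.442
  Δ           0.5658    -0.3772
  eq           2.973      4.064
  solve Keq expr → x = -0.1886; check Q = 0.6289
Then remove 0.7494 M of D.
Step 3:
                   X          D
  init         2.973      3.315
  Δ          -0.2808     0.1872
  eq           2.692      3.502
  solve Keq expr → x = 0.09362; check Q = 0.6289

Q₀ = 0.1486; Q < K (proceeds forward)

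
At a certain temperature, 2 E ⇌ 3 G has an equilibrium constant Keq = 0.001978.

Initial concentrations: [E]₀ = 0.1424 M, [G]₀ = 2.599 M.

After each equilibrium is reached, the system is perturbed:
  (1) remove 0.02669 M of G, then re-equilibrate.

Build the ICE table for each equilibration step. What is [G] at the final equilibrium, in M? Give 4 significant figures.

Q₀ = 865.8 vs Keq = 0.001978 ⇒ Q>K, reverse
Step 1:
                   E          G
  Initial     0.1424      2.599
  Change       1.611     -2.416
  Equil        1.753     0.1825
  solve Keq expr → x = -0.8055; check Q = 0.001978
Then remove 0.02669 M of G.
Step 2:
                   E          G
  Initial      1.753     0.1558
  Change    -0.01701    0.02551
  Equil        1.736     0.1813
  solve Keq expr → x = 0.008503; check Q = 0.001978

[G]_eq = 0.1813 M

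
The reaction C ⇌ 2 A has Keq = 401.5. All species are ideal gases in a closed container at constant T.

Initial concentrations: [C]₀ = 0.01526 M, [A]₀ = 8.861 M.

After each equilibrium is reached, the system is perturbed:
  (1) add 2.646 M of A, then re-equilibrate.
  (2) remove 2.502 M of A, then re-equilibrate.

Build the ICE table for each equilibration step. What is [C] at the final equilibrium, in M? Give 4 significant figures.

Q₀ = 5145 vs Keq = 401.5 ⇒ Q>K, reverse
Step 1:
                    C           A
  Initial     0.01526       8.861
  Change       0.1659     -0.3319
  Equil        0.1812       8.529
  solve Keq expr → x = -0.1659; check Q = 401.5
Then add 2.646 M of A.
Step 2:
                    C           A
  Initial      0.1812       11.18
  Change        0.117     -0.2339
  Equil        0.2982       10.94
  solve Keq expr → x = -0.117; check Q = 401.5
Then remove 2.502 M of A.
Step 3:
                    C           A
  Initial      0.2982       8.439
  Change      -0.1113      0.2226
  Equil        0.1869       8.662
  solve Keq expr → x = 0.1113; check Q = 401.5

[C]_eq = 0.1869 M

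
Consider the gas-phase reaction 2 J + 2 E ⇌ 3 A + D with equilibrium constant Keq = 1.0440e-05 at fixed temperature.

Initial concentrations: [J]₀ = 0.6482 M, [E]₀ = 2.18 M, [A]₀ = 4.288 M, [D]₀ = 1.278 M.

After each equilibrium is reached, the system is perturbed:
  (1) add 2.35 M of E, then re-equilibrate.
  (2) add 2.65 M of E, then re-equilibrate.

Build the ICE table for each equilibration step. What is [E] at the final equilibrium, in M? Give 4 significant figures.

Q₀ = 50.46 vs Keq = 1.0440e-05 ⇒ Q>K, reverse
Step 1:
                   J          E          A          D
  Initial     0.6482       2.18      4.288      1.278
  Change       2.521      2.521     -3.781      -1.26
  Equil        3.169      4.701     0.5072    0.01775
  solve Keq expr → x = -1.26; check Q = 1.0440e-05
Then add 2.35 M of E.
Step 2:
                   J          E          A          D
  Initial      3.169      7.051     0.5072    0.01775
  Change     -0.0266    -0.0266     0.0399     0.0133
  Equil        3.142      7.024     0.5471    0.03105
  solve Keq expr → x = 0.0133; check Q = 1.0440e-05
Then add 2.65 M of E.
Step 3:
                   J          E          A          D
  Initial      3.142      9.674     0.5471    0.03105
  Change    -0.02915   -0.02915    0.04373    0.01458
  Equil        3.113      9.645     0.5909    0.04562
  solve Keq expr → x = 0.01458; check Q = 1.0440e-05

[E]_eq = 9.645 M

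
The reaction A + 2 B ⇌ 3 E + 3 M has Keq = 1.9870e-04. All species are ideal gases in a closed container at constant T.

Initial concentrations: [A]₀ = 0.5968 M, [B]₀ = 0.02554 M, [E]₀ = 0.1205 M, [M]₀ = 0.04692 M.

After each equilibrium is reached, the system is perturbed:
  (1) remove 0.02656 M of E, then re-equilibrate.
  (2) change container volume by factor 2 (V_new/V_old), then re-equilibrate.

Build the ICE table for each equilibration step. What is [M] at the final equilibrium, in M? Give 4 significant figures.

[M]_eq = 0.03002 M

Q₀ = 4.6426e-04 vs Keq = 1.9870e-04 ⇒ Q>K, reverse
Step 1:
                    A           B           E           M
  init         0.5968     0.02554      0.1205     0.04692
  Δ          0.001978    0.003957   -0.005935   -0.005935
  eq           0.5988      0.0295      0.1146     0.04098
  solve Keq expr → x = -0.001978; check Q = 1.9870e-04
Then remove 0.02656 M of E.
Step 2:
                    A           B           E           M
  init         0.5988      0.0295       0.088     0.04098
  Δ         -0.001751   -0.003501    0.005252    0.005252
  eq            0.597       0.026     0.09326     0.04624
  solve Keq expr → x = 0.001751; check Q = 1.9870e-04
Then change container volume by factor 2 (V_new/V_old).
Step 3:
                    A           B           E           M
  init         0.2985       0.013     0.04663     0.02312
  Δ         -0.002301   -0.004601    0.006902    0.006902
  eq           0.2962    0.008397     0.05353     0.03002
  solve Keq expr → x = 0.002301; check Q = 1.9870e-04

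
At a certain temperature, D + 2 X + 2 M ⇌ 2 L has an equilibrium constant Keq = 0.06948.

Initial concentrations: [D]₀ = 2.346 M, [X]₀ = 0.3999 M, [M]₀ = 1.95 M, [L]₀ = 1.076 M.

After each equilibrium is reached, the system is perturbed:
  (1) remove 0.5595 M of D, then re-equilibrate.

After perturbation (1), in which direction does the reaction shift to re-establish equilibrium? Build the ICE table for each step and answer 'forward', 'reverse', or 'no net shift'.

Direction: reverse

Q₀ = 0.8116 vs Keq = 0.06948 ⇒ Q>K, reverse
Step 1:
                   D          X          M          L
  init         2.346     0.3999       1.95      1.076
  Δ           0.1759     0.3518     0.3518    -0.3518
  eq           2.522     0.7517      2.302     0.7242
  solve Keq expr → x = -0.1759; check Q = 0.06948
Then remove 0.5595 M of D.
Step 2:
                   D          X          M          L
  init         1.962     0.7517      2.302     0.7242
  Δ          0.01916    0.03831    0.03831   -0.03831
  eq           1.982       0.79       2.34     0.6859
  solve Keq expr → x = -0.01916; check Q = 0.06948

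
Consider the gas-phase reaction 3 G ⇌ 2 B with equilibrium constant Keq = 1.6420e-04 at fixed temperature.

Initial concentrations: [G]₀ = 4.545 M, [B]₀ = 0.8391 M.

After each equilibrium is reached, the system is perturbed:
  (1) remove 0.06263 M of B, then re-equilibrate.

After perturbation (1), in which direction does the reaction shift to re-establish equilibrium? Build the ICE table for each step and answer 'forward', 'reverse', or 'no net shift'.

Direction: forward

Q₀ = 0.007499 vs Keq = 1.6420e-04 ⇒ Q>K, reverse
Step 1:
                  G         B
  init        4.545    0.8391
  Δ           1.007   -0.6715
  eq          5.552    0.1676
  solve Keq expr → x = -0.3357; check Q = 1.6420e-04
Then remove 0.06263 M of B.
Step 2:
                  G         B
  init        5.552     0.105
  Δ        -0.08799   0.05866
  eq          5.464    0.1637
  solve Keq expr → x = 0.02933; check Q = 1.6420e-04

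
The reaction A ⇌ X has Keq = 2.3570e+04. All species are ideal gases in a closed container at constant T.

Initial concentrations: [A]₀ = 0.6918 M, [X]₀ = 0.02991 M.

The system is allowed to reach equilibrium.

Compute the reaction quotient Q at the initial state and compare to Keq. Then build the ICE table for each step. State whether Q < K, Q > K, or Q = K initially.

Q₀ = 0.04324 vs Keq = 2.3570e+04 ⇒ Q<K, forward
Step 1:
                    A           X
  init         0.6918     0.02991
  Δ           -0.6918      0.6918
  eq       3.0619e-05      0.7217
  solve Keq expr → x = 0.6918; check Q = 2.3570e+04

Q₀ = 0.04324; Q < K (proceeds forward)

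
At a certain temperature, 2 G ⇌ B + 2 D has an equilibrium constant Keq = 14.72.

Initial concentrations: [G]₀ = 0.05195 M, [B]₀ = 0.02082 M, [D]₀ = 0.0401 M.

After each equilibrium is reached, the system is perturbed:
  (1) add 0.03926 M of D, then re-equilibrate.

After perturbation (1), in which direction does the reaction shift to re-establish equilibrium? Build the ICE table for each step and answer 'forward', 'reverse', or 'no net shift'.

Q₀ = 0.01241 vs Keq = 14.72 ⇒ Q<K, forward
Step 1:
                    G           B           D
  I           0.05195     0.02082      0.0401
  C          -0.04716     0.02358     0.04716
  E          0.004792      0.0444     0.08726
  solve Keq expr → x = 0.02358; check Q = 14.72
Then add 0.03926 M of D.
Step 2:
                    G           B           D
  I          0.004792      0.0444      0.1265
  C          0.001972 -9.8577e-04   -0.001972
  E          0.006764     0.04341      0.1245
  solve Keq expr → x = -9.8577e-04; check Q = 14.72

Direction: reverse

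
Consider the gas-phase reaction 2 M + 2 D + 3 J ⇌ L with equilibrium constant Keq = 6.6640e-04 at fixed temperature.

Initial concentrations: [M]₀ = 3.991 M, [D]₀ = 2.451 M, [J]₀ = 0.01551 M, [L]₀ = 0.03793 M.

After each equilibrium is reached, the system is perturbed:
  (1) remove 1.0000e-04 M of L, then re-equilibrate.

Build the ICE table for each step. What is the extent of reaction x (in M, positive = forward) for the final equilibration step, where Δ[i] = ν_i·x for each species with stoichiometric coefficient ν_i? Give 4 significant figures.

x = 9.8925e-05 M

Q₀ = 106.2 vs Keq = 6.6640e-04 ⇒ Q>K, reverse
Step 1:
                    M           D           J           L
  Initial       3.991       2.451     0.01551     0.03793
  Change      0.07556     0.07556      0.1133    -0.03778
  Equil         4.067       2.527      0.1288  1.5048e-04
  solve Keq expr → x = -0.03778; check Q = 6.6640e-04
Then remove 1.0000e-04 M of L.
Step 2:
                    M           D           J           L
  Initial       4.067       2.527      0.1288  5.0483e-05
  Change  -1.9785e-04 -1.9785e-04 -2.9677e-04  9.8925e-05
  Equil         4.066       2.526      0.1286  1.4941e-04
  solve Keq expr → x = 9.8925e-05; check Q = 6.6640e-04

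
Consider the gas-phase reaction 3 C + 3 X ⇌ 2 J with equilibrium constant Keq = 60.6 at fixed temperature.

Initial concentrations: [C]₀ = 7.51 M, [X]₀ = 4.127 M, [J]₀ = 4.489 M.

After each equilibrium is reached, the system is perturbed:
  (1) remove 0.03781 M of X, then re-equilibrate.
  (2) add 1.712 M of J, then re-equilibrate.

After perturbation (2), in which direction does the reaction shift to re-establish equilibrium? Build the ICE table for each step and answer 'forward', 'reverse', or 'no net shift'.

Direction: reverse

Q₀ = 6.7682e-04 vs Keq = 60.6 ⇒ Q<K, forward
Step 1:
                    C           X           J
  I              7.51       4.127       4.489
  C            -3.869      -3.869        2.58
  E             3.641      0.2576       7.069
  solve Keq expr → x = 1.29; check Q = 60.6
Then remove 0.03781 M of X.
Step 2:
                    C           X           J
  I             3.641      0.2198       7.069
  C           0.03481     0.03481    -0.02321
  E             3.675      0.2546       7.045
  solve Keq expr → x = -0.0116; check Q = 60.6
Then add 1.712 M of J.
Step 3:
                    C           X           J
  I             3.675      0.2546       8.757
  C           0.03631     0.03631    -0.02421
  E             3.712      0.2909       8.733
  solve Keq expr → x = -0.0121; check Q = 60.6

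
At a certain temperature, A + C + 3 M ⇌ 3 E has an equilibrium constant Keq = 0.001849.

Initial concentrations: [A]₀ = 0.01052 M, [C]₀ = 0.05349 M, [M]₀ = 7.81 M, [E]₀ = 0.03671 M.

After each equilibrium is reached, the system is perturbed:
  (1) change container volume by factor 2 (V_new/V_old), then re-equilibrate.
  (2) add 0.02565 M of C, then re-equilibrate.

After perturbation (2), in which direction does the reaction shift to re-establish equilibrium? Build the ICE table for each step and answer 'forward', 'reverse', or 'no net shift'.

Direction: forward

Q₀ = 1.8455e-04 vs Keq = 0.001849 ⇒ Q<K, forward
Step 1:
                  A         C         M         E
  init      0.01052   0.05349      7.81   0.03671
  Δ        -0.00633  -0.00633  -0.01899   0.01899
  eq        0.00419   0.04716     7.791    0.0557
  solve Keq expr → x = 0.00633; check Q = 0.001849
Then change container volume by factor 2 (V_new/V_old).
Step 2:
                  A         C         M         E
  init     0.002095   0.02358     3.896   0.02785
  Δ         0.00186   0.00186   0.00558  -0.00558
  eq       0.003955   0.02544     3.901   0.02227
  solve Keq expr → x = -0.00186; check Q = 0.001849
Then add 0.02565 M of C.
Step 3:
                  A         C         M         E
  init     0.003955   0.05109     3.901   0.02227
  Δ       -0.001006 -0.001006 -0.003019  0.003019
  eq       0.002949   0.05008     3.898   0.02529
  solve Keq expr → x = 0.001006; check Q = 0.001849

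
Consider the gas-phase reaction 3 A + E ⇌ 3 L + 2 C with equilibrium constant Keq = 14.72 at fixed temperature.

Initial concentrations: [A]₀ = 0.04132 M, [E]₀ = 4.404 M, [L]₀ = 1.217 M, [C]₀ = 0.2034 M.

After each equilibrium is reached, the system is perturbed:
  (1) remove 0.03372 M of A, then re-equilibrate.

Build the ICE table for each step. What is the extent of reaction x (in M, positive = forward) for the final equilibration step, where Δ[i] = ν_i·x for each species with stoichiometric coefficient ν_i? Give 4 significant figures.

x = -0.008579 M

Q₀ = 240 vs Keq = 14.72 ⇒ Q>K, reverse
Step 1:
                   A          E          L          C
  init       0.04132      4.404      1.217     0.2034
  Δ          0.04828    0.01609   -0.04828   -0.03218
  eq          0.0896       4.42      1.169     0.1712
  solve Keq expr → x = -0.01609; check Q = 14.72
Then remove 0.03372 M of A.
Step 2:
                   A          E          L          C
  init       0.05588       4.42      1.169     0.1712
  Δ          0.02574   0.008579   -0.02574   -0.01716
  eq         0.08161      4.429      1.143     0.1541
  solve Keq expr → x = -0.008579; check Q = 14.72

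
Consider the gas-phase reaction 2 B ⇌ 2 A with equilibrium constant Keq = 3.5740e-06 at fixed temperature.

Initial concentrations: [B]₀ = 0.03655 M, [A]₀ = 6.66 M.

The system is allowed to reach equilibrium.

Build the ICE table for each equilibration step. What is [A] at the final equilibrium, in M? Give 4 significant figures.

[A]_eq = 0.01264 M

Q₀ = 3.3203e+04 vs Keq = 3.5740e-06 ⇒ Q>K, reverse
Step 1:
                  B         A
  init      0.03655      6.66
  Δ           6.647    -6.647
  eq          6.684   0.01264
  solve Keq expr → x = -3.324; check Q = 3.5740e-06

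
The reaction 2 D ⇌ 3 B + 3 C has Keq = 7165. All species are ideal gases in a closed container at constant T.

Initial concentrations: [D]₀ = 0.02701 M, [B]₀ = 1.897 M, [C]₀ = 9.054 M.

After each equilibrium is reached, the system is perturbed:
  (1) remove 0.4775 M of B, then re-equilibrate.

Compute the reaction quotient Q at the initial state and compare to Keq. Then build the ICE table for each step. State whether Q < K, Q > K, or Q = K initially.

Q₀ = 6.9450e+06; Q > K (proceeds reverse)

Q₀ = 6.9450e+06 vs Keq = 7165 ⇒ Q>K, reverse
Step 1:
                    D           B           C
  I           0.02701       1.897       9.054
  C             0.401     -0.6016     -0.6016
  E             0.428       1.295       8.452
  solve Keq expr → x = -0.2005; check Q = 7165
Then remove 0.4775 M of B.
Step 2:
                    D           B           C
  I             0.428      0.8179       8.452
  C           -0.1253       0.188       0.188
  E            0.3027       1.006        8.64
  solve Keq expr → x = 0.06266; check Q = 7165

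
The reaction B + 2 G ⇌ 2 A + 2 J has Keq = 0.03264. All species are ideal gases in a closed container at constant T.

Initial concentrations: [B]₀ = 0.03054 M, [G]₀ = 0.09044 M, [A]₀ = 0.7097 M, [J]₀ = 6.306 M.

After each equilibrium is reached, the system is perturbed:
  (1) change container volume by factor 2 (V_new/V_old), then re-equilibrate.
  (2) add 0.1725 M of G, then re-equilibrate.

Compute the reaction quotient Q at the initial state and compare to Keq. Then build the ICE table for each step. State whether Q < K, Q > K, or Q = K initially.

Q₀ = 8.0180e+04; Q > K (proceeds reverse)

Q₀ = 8.0180e+04 vs Keq = 0.03264 ⇒ Q>K, reverse
Step 1:
                    B           G           A           J
  Initial     0.03054     0.09044      0.7097       6.306
  Change       0.3471      0.6942     -0.6942     -0.6942
  Equil        0.3776      0.7846     0.01552       5.612
  solve Keq expr → x = -0.3471; check Q = 0.03264
Then change container volume by factor 2 (V_new/V_old).
Step 2:
                    B           G           A           J
  Initial      0.1888      0.3923    0.007761       2.806
  Change    -0.001536   -0.003073    0.003073    0.003073
  Equil        0.1873      0.3892     0.01083       2.809
  solve Keq expr → x = 0.001536; check Q = 0.03264
Then add 0.1725 M of G.
Step 3:
                    B           G           A           J
  Initial      0.1873      0.5617     0.01083       2.809
  Change    -0.002277   -0.004555    0.004555    0.004555
  Equil         0.185      0.5572     0.01539       2.814
  solve Keq expr → x = 0.002277; check Q = 0.03264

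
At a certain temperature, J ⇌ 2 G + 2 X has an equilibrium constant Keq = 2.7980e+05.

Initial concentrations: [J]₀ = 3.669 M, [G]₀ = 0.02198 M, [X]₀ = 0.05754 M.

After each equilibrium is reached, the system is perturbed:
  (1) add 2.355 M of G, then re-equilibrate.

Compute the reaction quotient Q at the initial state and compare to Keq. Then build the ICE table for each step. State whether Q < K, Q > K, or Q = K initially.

Q₀ = 4.3596e-07; Q < K (proceeds forward)

Q₀ = 4.3596e-07 vs Keq = 2.7980e+05 ⇒ Q<K, forward
Step 1:
                    J           G           X
  init          3.669     0.02198     0.05754
  Δ            -3.659       7.317       7.317
  eq          0.01047       7.339       7.375
  solve Keq expr → x = 3.659; check Q = 2.7980e+05
Then add 2.355 M of G.
Step 2:
                    J           G           X
  init        0.01047       9.694       7.375
  Δ          0.007663    -0.01533    -0.01533
  eq          0.01813       9.679       7.359
  solve Keq expr → x = -0.007663; check Q = 2.7980e+05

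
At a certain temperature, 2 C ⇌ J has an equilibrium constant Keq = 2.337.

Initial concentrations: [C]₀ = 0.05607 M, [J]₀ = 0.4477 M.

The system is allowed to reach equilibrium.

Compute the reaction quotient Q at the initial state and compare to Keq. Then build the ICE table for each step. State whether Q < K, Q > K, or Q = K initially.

Q₀ = 142.4; Q > K (proceeds reverse)

Q₀ = 142.4 vs Keq = 2.337 ⇒ Q>K, reverse
Step 1:
                    C           J
  I           0.05607      0.4477
  C            0.3006     -0.1503
  E            0.3567      0.2974
  solve Keq expr → x = -0.1503; check Q = 2.337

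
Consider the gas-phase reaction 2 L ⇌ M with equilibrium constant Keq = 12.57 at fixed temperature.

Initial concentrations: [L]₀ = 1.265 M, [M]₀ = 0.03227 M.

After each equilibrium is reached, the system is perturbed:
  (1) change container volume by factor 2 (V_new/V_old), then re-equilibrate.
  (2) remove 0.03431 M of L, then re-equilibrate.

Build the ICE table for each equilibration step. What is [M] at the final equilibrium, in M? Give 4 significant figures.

[M]_eq = 0.2454 M

Q₀ = 0.02017 vs Keq = 12.57 ⇒ Q<K, forward
Step 1:
                  L         M
  init        1.265   0.03227
  Δ          -1.054     0.527
  eq         0.2109    0.5593
  solve Keq expr → x = 0.527; check Q = 12.57
Then change container volume by factor 2 (V_new/V_old).
Step 2:
                  L         M
  init       0.1055    0.2797
  Δ         0.03847  -0.01923
  eq         0.1439    0.2604
  solve Keq expr → x = -0.01923; check Q = 12.57
Then remove 0.03431 M of L.
Step 3:
                  L         M
  init       0.1096    0.2604
  Δ         0.03009  -0.01505
  eq         0.1397    0.2454
  solve Keq expr → x = -0.01505; check Q = 12.57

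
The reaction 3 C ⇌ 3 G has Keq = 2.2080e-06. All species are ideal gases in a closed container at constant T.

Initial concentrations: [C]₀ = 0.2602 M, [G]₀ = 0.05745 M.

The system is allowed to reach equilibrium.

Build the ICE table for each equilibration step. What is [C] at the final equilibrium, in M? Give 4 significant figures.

Q₀ = 0.01076 vs Keq = 2.2080e-06 ⇒ Q>K, reverse
Step 1:
                  C         G
  I          0.2602   0.05745
  C         0.05337  -0.05337
  E          0.3136  0.004083
  solve Keq expr → x = -0.01779; check Q = 2.2080e-06

[C]_eq = 0.3136 M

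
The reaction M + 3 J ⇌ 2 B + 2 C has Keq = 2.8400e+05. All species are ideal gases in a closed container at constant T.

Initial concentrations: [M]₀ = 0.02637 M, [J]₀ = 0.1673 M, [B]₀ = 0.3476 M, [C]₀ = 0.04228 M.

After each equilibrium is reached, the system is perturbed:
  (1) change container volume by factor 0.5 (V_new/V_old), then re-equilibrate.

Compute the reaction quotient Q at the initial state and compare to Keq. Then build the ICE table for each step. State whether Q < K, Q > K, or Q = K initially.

Q₀ = 1.749 vs Keq = 2.8400e+05 ⇒ Q<K, forward
Step 1:
                   M          J          B          C
  init       0.02637     0.1673     0.3476    0.04228
  Δ         -0.02636   -0.07909    0.05273    0.05273
  eq      7.4202e-06    0.08821     0.4003    0.09501
  solve Keq expr → x = 0.02636; check Q = 2.8400e+05
Then change container volume by factor 0.5 (V_new/V_old).
Step 2:
                   M          J          B          C
  init    1.4840e-05     0.1764     0.8007       0.19
  Δ                0          0          0          0
  eq      1.4840e-05     0.1764     0.8007       0.19
  solve Keq expr → x = 0; check Q = 2.8400e+05

Q₀ = 1.749; Q < K (proceeds forward)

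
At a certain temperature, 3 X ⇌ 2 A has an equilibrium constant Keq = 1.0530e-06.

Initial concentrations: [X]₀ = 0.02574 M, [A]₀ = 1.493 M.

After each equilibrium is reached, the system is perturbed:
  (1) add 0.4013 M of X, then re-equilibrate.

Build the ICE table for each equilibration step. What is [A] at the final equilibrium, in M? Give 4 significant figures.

Q₀ = 1.3071e+05 vs Keq = 1.0530e-06 ⇒ Q>K, reverse
Step 1:
                    X           A
  Initial     0.02574       1.493
  Change        2.234       -1.49
  Equil          2.26    0.003486
  solve Keq expr → x = -0.7448; check Q = 1.0530e-06
Then add 0.4013 M of X.
Step 2:
                    X           A
  Initial       2.661    0.003486
  Change    -0.001448  9.6504e-04
  Equil          2.66    0.004451
  solve Keq expr → x = 4.8252e-04; check Q = 1.0530e-06

[A]_eq = 0.004451 M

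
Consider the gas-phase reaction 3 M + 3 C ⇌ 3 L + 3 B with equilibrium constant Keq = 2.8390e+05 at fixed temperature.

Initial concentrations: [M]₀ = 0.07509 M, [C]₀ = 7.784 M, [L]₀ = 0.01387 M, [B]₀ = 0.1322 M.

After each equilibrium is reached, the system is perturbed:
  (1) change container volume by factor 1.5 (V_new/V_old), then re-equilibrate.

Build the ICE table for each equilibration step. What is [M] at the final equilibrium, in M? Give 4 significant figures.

[M]_eq = 2.4250e-05 M

Q₀ = 3.0872e-08 vs Keq = 2.8390e+05 ⇒ Q<K, forward
Step 1:
                  M         C         L         B
  I         0.07509     7.784   0.01387    0.1322
  C        -0.07505  -0.07505   0.07505   0.07505
  E       3.6375e-05     7.709   0.08892    0.2073
  solve Keq expr → x = 0.02502; check Q = 2.8391e+05
Then change container volume by factor 1.5 (V_new/V_old).
Step 2:
                  M         C         L         B
  I       2.4250e-05     5.139   0.05928    0.1382
  C               0         0         0         0
  E       2.4250e-05     5.139   0.05928    0.1382
  solve Keq expr → x = 0; check Q = 2.8390e+05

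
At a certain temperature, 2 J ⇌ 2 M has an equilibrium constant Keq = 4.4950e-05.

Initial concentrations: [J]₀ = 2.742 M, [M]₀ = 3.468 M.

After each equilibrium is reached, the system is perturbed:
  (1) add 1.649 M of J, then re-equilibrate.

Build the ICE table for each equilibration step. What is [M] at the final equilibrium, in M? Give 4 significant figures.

Q₀ = 1.6 vs Keq = 4.4950e-05 ⇒ Q>K, reverse
Step 1:
                   J          M
  Initial      2.742      3.468
  Change       3.427     -3.427
  Equil        6.169    0.04136
  solve Keq expr → x = -1.713; check Q = 4.4950e-05
Then add 1.649 M of J.
Step 2:
                   J          M
  Initial      7.818    0.04136
  Change    -0.01098    0.01098
  Equil        7.807    0.05234
  solve Keq expr → x = 0.005491; check Q = 4.4950e-05

[M]_eq = 0.05234 M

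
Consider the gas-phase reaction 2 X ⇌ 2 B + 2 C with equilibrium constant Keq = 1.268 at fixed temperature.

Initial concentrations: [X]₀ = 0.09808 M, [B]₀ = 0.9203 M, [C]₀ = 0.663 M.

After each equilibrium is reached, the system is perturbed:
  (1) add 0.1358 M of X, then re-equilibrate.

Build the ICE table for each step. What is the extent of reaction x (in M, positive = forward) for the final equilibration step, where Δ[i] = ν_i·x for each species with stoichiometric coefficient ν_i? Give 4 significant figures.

Q₀ = 38.7 vs Keq = 1.268 ⇒ Q>K, reverse
Step 1:
                  X         B         C
  Initial   0.09808    0.9203     0.663
  Change     0.1991   -0.1991   -0.1991
  Equil      0.2971    0.7212    0.4639
  solve Keq expr → x = -0.09953; check Q = 1.268
Then add 0.1358 M of X.
Step 2:
                  X         B         C
  Initial    0.4329    0.7212    0.4639
  Change   -0.06437   0.06437   0.06437
  Equil      0.3686    0.7856    0.5283
  solve Keq expr → x = 0.03219; check Q = 1.268

x = 0.03219 M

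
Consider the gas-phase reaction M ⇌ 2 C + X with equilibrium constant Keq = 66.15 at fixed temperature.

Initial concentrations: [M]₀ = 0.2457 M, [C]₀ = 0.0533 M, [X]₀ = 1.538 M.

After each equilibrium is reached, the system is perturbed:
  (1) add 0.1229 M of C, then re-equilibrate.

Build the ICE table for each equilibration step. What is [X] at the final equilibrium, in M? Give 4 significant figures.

[X]_eq = 1.773 M

Q₀ = 0.01778 vs Keq = 66.15 ⇒ Q<K, forward
Step 1:
                  M         C         X
  init       0.2457    0.0533     1.538
  Δ         -0.2382    0.4763    0.2382
  eq       0.007532    0.5296     1.776
  solve Keq expr → x = 0.2382; check Q = 66.15
Then add 0.1229 M of C.
Step 2:
                  M         C         X
  init     0.007532    0.6525     1.776
  Δ        0.003626 -0.007251 -0.003626
  eq        0.01116    0.6453     1.773
  solve Keq expr → x = -0.003626; check Q = 66.15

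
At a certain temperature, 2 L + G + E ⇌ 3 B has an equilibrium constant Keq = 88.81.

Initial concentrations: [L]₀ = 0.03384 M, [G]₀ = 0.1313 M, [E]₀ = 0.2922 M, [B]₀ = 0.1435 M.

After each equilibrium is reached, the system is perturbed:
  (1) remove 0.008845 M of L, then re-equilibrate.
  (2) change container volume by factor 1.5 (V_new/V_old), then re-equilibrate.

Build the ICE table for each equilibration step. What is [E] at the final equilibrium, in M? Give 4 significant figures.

[E]_eq = 0.197 M

Q₀ = 67.26 vs Keq = 88.81 ⇒ Q<K, forward
Step 1:
                    L           G           E           B
  init        0.03384      0.1313      0.2922      0.1435
  Δ         -0.002831   -0.001416   -0.001416    0.004247
  eq          0.03101      0.1299      0.2908      0.1477
  solve Keq expr → x = 0.001416; check Q = 88.81
Then remove 0.008845 M of L.
Step 2:
                    L           G           E           B
  init        0.02216      0.1299      0.2908      0.1477
  Δ          0.005733    0.002866    0.002866   -0.008599
  eq           0.0279      0.1328      0.2937      0.1391
  solve Keq expr → x = -0.002866; check Q = 88.81
Then change container volume by factor 1.5 (V_new/V_old).
Step 3:
                    L           G           E           B
  init         0.0186      0.0885      0.1958     0.09277
  Δ          0.002559    0.001279    0.001279   -0.003838
  eq          0.02116     0.08978       0.197     0.08893
  solve Keq expr → x = -0.001279; check Q = 88.81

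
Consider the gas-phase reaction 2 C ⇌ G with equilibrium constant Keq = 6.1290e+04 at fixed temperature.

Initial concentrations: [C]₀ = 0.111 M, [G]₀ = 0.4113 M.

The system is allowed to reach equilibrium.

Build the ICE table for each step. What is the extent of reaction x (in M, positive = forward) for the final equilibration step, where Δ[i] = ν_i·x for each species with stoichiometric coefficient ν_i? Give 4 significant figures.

x = 0.05412 M

Q₀ = 33.38 vs Keq = 6.1290e+04 ⇒ Q<K, forward
Step 1:
                    C           G
  Initial       0.111      0.4113
  Change      -0.1082     0.05412
  Equil      0.002756      0.4654
  solve Keq expr → x = 0.05412; check Q = 6.1290e+04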